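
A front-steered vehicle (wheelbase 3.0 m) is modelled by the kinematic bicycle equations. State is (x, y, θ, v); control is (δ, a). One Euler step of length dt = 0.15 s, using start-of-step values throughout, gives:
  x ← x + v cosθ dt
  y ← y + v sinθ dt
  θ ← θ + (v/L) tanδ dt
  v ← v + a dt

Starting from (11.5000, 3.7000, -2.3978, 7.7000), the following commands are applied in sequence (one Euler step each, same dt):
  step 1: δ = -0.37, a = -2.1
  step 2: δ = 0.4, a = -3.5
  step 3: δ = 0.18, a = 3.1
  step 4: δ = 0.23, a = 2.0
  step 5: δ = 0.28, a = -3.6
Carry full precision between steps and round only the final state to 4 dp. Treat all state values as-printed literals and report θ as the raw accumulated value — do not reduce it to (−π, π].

after step 1 (δ=-0.37, a=-2.1): (10.650029, 2.917968, -2.547127, 7.385000)
after step 2 (δ=0.4, a=-3.5): (9.732315, 2.297555, -2.391011, 6.860000)
after step 3 (δ=0.18, a=3.1): (8.979816, 1.595711, -2.328595, 7.325000)
after step 4 (δ=0.23, a=2.0): (8.224618, 0.797633, -2.242840, 7.625000)
after step 5 (δ=0.28, a=-3.6): (7.512534, -0.097409, -2.133210, 7.085000)

(7.5125, -0.0974, -2.1332, 7.0850)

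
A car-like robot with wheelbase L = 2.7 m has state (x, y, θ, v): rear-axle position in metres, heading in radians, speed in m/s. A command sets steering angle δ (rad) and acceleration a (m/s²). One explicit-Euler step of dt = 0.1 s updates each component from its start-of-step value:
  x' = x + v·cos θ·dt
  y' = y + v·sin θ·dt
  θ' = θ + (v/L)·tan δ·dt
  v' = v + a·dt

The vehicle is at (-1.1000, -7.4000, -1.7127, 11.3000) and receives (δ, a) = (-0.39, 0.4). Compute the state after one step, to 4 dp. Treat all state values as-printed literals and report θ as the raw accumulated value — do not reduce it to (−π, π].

(-1.2598, -8.5186, -1.8847, 11.3400)

x' = -1.1000 + 11.3000·cos(-1.7127)·0.1 = -1.2598
y' = -7.4000 + 11.3000·sin(-1.7127)·0.1 = -8.5186
θ' = -1.7127 + (11.3000/2.7)·tan(-0.39)·0.1 = -1.8847
v' = 11.3000 + 0.4000·0.1 = 11.3400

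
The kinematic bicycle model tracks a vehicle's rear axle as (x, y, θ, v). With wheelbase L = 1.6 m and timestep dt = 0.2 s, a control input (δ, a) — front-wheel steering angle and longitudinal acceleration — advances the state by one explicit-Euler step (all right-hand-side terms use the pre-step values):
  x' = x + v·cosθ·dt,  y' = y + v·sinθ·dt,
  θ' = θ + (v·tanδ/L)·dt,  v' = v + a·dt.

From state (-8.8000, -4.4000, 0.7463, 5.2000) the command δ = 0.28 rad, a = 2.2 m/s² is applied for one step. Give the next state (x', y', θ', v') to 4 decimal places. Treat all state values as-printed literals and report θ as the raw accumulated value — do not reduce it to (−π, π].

x' = -8.8000 + 5.2000·cos(0.7463)·0.2 = -8.0364
y' = -4.4000 + 5.2000·sin(0.7463)·0.2 = -3.6939
θ' = 0.7463 + (5.2000/1.6)·tan(0.28)·0.2 = 0.9332
v' = 5.2000 + 2.2000·0.2 = 5.6400

(-8.0364, -3.6939, 0.9332, 5.6400)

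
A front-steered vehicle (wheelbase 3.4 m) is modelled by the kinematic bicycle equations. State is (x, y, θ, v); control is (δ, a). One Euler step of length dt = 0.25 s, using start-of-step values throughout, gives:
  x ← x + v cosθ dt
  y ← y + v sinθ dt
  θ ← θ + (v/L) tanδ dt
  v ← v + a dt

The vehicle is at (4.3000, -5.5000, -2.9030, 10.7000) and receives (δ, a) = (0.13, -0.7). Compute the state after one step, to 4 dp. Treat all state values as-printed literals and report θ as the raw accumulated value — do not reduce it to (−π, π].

x' = 4.3000 + 10.7000·cos(-2.9030)·0.25 = 1.7008
y' = -5.5000 + 10.7000·sin(-2.9030)·0.25 = -6.1322
θ' = -2.9030 + (10.7000/3.4)·tan(0.13)·0.25 = -2.8001
v' = 10.7000 − 0.7000·0.25 = 10.5250

(1.7008, -6.1322, -2.8001, 10.5250)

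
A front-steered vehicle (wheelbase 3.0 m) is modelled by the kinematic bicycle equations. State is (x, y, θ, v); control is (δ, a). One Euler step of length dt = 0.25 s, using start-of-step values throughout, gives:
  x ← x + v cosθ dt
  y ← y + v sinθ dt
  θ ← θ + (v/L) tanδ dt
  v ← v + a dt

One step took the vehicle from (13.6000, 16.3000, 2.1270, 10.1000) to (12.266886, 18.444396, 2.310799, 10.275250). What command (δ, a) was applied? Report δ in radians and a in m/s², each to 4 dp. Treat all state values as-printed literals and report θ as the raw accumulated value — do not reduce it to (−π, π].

δ = 0.2150, a = 0.7010

a = (v'−v)/dt = (0.175250)/0.25 = 0.7010
Δθ = θ'−θ = 0.183799;  (v·dt/L) = 10.1000·0.25/3.0 = 0.841667
tan δ = Δθ·L/(v·dt) = 0.218375  →  δ = 0.2150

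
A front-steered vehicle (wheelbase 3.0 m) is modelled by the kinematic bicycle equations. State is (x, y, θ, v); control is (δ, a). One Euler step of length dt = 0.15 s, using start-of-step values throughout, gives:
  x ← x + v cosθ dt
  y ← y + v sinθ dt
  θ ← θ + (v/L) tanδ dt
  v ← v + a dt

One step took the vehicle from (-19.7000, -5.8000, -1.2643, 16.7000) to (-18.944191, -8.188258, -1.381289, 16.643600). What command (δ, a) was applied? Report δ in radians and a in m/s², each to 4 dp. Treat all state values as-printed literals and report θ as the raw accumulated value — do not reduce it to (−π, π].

a = (v'−v)/dt = (-0.056400)/0.15 = -0.3760
Δθ = θ'−θ = -0.116989;  (v·dt/L) = 16.7000·0.15/3.0 = 0.835000
tan δ = Δθ·L/(v·dt) = -0.140107  →  δ = -0.1392

δ = -0.1392, a = -0.3760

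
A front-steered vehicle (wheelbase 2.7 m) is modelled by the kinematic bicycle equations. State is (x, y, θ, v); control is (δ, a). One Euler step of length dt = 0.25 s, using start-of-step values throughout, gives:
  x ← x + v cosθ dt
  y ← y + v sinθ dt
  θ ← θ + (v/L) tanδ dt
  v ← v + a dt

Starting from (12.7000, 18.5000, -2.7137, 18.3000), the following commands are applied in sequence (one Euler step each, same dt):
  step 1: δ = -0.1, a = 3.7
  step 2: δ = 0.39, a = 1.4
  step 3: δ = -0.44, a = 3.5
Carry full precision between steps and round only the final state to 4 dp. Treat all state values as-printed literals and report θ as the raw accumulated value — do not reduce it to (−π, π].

(1.2034, 11.2856, -3.0053, 20.4500)

after step 1 (δ=-0.1, a=3.7): (8.537472, 16.601584, -2.883712, 19.225000)
after step 2 (δ=0.39, a=1.4): (3.890152, 15.375835, -2.151996, 19.575000)
after step 3 (δ=-0.44, a=3.5): (1.203353, 11.285615, -3.005285, 20.450000)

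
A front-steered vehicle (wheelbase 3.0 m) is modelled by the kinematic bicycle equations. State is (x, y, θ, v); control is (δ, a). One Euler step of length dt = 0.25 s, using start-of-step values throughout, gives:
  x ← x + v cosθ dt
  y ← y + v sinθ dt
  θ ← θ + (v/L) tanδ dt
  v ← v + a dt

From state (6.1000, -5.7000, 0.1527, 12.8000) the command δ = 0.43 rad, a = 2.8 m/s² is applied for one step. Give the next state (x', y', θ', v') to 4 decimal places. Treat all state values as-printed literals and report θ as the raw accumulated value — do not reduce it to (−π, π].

(9.2628, -5.2133, 0.6419, 13.5000)

x' = 6.1000 + 12.8000·cos(0.1527)·0.25 = 9.2628
y' = -5.7000 + 12.8000·sin(0.1527)·0.25 = -5.2133
θ' = 0.1527 + (12.8000/3.0)·tan(0.43)·0.25 = 0.6419
v' = 12.8000 + 2.8000·0.25 = 13.5000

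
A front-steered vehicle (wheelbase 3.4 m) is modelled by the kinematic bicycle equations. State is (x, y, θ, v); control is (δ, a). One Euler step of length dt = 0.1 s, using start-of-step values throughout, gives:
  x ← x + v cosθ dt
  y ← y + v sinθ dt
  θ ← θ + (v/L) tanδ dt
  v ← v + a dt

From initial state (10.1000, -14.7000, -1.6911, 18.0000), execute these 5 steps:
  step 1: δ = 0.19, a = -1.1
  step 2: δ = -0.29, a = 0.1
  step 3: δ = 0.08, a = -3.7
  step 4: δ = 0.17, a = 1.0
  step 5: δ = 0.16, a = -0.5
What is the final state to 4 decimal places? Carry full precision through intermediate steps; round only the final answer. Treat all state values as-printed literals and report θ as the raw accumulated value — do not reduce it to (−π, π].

(9.2264, -23.5369, -1.5319, 17.5800)

after step 1 (δ=0.19, a=-1.1): (9.883975, -16.486990, -1.589284, 17.890000)
after step 2 (δ=-0.29, a=0.1): (9.850903, -18.275684, -1.746301, 17.900000)
after step 3 (δ=0.08, a=-3.7): (9.538360, -20.038187, -1.704094, 17.530000)
after step 4 (δ=0.17, a=1.0): (9.305381, -21.775636, -1.615589, 17.630000)
after step 5 (δ=0.16, a=-0.5): (9.226437, -23.536868, -1.531909, 17.580000)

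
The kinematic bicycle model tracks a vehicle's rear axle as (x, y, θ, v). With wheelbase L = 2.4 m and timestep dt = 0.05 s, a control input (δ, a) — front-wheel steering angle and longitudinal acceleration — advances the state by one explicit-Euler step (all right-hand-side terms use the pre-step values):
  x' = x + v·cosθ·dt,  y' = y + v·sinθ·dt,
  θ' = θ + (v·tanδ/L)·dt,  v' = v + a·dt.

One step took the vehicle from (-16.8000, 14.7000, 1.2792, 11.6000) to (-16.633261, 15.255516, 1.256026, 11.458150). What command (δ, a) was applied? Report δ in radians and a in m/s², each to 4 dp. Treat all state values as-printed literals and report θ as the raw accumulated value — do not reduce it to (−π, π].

δ = -0.0956, a = -2.8370

a = (v'−v)/dt = (-0.141850)/0.05 = -2.8370
Δθ = θ'−θ = -0.023174;  (v·dt/L) = 11.6000·0.05/2.4 = 0.241667
tan δ = Δθ·L/(v·dt) = -0.095892  →  δ = -0.0956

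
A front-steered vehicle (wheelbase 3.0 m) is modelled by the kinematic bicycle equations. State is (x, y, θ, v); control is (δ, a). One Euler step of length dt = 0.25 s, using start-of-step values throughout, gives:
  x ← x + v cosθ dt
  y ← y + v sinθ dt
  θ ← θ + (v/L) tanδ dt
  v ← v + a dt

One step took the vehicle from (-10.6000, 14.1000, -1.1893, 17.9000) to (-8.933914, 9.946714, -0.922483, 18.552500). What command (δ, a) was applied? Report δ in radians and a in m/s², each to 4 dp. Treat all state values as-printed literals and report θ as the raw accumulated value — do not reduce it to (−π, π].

a = (v'−v)/dt = (0.652500)/0.25 = 2.6100
Δθ = θ'−θ = 0.266817;  (v·dt/L) = 17.9000·0.25/3.0 = 1.491667
tan δ = Δθ·L/(v·dt) = 0.178872  →  δ = 0.1770

δ = 0.1770, a = 2.6100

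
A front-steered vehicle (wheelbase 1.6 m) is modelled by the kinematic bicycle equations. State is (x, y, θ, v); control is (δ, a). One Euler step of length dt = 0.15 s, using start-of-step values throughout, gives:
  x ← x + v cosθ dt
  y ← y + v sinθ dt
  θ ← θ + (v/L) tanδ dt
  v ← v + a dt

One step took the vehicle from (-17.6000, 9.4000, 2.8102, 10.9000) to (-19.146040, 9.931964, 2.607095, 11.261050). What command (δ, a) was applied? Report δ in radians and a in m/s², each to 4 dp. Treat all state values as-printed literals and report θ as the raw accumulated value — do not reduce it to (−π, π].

δ = -0.1962, a = 2.4070

a = (v'−v)/dt = (0.361050)/0.15 = 2.4070
Δθ = θ'−θ = -0.203105;  (v·dt/L) = 10.9000·0.15/1.6 = 1.021875
tan δ = Δθ·L/(v·dt) = -0.198757  →  δ = -0.1962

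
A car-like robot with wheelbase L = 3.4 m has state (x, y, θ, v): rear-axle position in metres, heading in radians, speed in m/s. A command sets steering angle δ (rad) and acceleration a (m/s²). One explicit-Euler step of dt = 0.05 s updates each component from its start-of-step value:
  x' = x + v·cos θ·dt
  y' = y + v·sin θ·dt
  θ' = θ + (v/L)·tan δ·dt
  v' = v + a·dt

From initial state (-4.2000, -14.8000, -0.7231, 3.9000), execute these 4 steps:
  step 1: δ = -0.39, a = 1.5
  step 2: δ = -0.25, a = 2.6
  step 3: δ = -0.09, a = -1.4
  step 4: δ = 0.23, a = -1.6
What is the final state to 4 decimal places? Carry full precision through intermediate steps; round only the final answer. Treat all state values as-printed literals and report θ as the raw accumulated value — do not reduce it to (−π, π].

after step 1 (δ=-0.39, a=1.5): (-4.053797, -14.929034, -0.746675, 3.975000)
after step 2 (δ=-0.25, a=2.6): (-3.907924, -15.064025, -0.761601, 4.105000)
after step 3 (δ=-0.09, a=-1.4): (-3.759378, -15.205665, -0.767049, 4.035000)
after step 4 (δ=0.23, a=-1.6): (-3.614126, -15.345682, -0.753156, 3.955000)

(-3.6141, -15.3457, -0.7532, 3.9550)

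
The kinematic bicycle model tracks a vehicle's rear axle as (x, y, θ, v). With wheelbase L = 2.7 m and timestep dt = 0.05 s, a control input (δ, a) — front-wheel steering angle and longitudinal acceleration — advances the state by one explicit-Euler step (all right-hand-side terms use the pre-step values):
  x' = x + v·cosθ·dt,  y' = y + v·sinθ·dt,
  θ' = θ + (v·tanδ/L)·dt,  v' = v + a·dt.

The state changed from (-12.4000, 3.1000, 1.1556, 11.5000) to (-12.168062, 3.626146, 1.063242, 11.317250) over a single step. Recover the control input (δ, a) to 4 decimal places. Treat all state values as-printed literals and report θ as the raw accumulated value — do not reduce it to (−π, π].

a = (v'−v)/dt = (-0.182750)/0.05 = -3.6550
Δθ = θ'−θ = -0.092358;  (v·dt/L) = 11.5000·0.05/2.7 = 0.212963
tan δ = Δθ·L/(v·dt) = -0.433681  →  δ = -0.4092

δ = -0.4092, a = -3.6550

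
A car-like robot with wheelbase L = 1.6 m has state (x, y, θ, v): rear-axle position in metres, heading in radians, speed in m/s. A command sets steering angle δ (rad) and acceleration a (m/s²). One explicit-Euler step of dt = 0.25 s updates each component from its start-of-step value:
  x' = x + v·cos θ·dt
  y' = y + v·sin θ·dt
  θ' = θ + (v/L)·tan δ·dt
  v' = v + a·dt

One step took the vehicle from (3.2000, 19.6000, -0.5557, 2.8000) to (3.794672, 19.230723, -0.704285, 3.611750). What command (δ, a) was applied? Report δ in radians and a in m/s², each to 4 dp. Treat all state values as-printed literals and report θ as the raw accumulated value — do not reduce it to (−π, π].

a = (v'−v)/dt = (0.811750)/0.25 = 3.2470
Δθ = θ'−θ = -0.148585;  (v·dt/L) = 2.8000·0.25/1.6 = 0.437500
tan δ = Δθ·L/(v·dt) = -0.339623  →  δ = -0.3274

δ = -0.3274, a = 3.2470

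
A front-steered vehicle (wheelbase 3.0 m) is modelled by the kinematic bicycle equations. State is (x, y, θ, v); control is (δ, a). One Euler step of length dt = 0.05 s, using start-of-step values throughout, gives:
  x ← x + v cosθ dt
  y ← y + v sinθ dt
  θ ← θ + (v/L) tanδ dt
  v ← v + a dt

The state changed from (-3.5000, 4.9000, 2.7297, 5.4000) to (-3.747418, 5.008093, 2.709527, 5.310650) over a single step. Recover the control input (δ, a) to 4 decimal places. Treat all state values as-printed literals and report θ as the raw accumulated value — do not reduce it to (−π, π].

δ = -0.2205, a = -1.7870

a = (v'−v)/dt = (-0.089350)/0.05 = -1.7870
Δθ = θ'−θ = -0.020173;  (v·dt/L) = 5.4000·0.05/3.0 = 0.090000
tan δ = Δθ·L/(v·dt) = -0.224144  →  δ = -0.2205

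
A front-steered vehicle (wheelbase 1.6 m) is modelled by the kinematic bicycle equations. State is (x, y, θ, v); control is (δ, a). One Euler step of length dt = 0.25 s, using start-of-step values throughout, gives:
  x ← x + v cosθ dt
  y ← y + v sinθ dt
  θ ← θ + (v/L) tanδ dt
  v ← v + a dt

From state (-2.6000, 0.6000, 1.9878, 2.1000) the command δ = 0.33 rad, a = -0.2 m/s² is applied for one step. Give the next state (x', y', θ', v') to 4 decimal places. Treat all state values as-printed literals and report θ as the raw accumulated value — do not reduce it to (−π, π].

(-2.8126, 1.0800, 2.1002, 2.0500)

x' = -2.6000 + 2.1000·cos(1.9878)·0.25 = -2.8126
y' = 0.6000 + 2.1000·sin(1.9878)·0.25 = 1.0800
θ' = 1.9878 + (2.1000/1.6)·tan(0.33)·0.25 = 2.1002
v' = 2.1000 − 0.2000·0.25 = 2.0500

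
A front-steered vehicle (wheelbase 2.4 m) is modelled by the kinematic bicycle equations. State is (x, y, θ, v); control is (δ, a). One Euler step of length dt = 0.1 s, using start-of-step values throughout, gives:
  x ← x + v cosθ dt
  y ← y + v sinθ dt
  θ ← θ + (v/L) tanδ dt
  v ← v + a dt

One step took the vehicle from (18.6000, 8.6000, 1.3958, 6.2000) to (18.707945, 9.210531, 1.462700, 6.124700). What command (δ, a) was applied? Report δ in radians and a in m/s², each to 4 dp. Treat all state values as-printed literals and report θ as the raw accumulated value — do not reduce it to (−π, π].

δ = 0.2534, a = -0.7530

a = (v'−v)/dt = (-0.075300)/0.1 = -0.7530
Δθ = θ'−θ = 0.066900;  (v·dt/L) = 6.2000·0.1/2.4 = 0.258333
tan δ = Δθ·L/(v·dt) = 0.258968  →  δ = 0.2534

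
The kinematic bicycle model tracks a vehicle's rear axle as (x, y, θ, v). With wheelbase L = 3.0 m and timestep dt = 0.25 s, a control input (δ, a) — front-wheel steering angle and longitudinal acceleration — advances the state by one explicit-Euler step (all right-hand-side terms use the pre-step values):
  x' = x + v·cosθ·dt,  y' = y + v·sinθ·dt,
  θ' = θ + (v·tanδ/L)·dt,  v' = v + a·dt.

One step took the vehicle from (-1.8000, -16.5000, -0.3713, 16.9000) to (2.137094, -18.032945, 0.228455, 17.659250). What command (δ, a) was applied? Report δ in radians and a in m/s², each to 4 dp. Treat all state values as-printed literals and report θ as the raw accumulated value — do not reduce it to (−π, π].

δ = 0.4026, a = 3.0370

a = (v'−v)/dt = (0.759250)/0.25 = 3.0370
Δθ = θ'−θ = 0.599755;  (v·dt/L) = 16.9000·0.25/3.0 = 1.408333
tan δ = Δθ·L/(v·dt) = 0.425862  →  δ = 0.4026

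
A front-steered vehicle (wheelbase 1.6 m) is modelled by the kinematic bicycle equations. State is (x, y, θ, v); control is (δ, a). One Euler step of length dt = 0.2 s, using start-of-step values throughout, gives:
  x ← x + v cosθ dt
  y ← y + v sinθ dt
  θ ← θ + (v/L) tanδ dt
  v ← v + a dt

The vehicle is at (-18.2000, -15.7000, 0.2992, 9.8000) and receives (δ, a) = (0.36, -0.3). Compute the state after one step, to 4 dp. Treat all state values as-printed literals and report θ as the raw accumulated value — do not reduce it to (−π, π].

(-16.3271, -15.1223, 0.7603, 9.7400)

x' = -18.2000 + 9.8000·cos(0.2992)·0.2 = -16.3271
y' = -15.7000 + 9.8000·sin(0.2992)·0.2 = -15.1223
θ' = 0.2992 + (9.8000/1.6)·tan(0.36)·0.2 = 0.7603
v' = 9.8000 − 0.3000·0.2 = 9.7400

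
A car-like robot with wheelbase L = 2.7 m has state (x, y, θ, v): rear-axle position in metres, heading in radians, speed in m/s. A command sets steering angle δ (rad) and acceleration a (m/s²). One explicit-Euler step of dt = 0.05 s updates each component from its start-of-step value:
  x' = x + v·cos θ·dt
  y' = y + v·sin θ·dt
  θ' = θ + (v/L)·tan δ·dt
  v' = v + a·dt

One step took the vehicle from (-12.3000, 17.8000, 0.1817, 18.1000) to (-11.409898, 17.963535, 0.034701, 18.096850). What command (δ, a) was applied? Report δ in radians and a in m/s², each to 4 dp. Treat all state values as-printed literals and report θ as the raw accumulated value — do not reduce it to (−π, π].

a = (v'−v)/dt = (-0.003150)/0.05 = -0.0630
Δθ = θ'−θ = -0.146999;  (v·dt/L) = 18.1000·0.05/2.7 = 0.335185
tan δ = Δθ·L/(v·dt) = -0.438561  →  δ = -0.4133

δ = -0.4133, a = -0.0630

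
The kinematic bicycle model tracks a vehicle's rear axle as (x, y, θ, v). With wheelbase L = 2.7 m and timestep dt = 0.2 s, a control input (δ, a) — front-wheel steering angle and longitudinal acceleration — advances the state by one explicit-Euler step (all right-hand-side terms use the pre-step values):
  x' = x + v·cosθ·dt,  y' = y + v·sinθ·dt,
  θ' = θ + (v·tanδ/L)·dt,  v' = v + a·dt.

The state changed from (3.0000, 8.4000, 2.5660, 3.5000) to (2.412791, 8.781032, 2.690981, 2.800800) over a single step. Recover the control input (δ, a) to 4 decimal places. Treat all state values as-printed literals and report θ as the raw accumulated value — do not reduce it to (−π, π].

a = (v'−v)/dt = (-0.699200)/0.2 = -3.4960
Δθ = θ'−θ = 0.124981;  (v·dt/L) = 3.5000·0.2/2.7 = 0.259259
tan δ = Δθ·L/(v·dt) = 0.482070  →  δ = 0.4492

δ = 0.4492, a = -3.4960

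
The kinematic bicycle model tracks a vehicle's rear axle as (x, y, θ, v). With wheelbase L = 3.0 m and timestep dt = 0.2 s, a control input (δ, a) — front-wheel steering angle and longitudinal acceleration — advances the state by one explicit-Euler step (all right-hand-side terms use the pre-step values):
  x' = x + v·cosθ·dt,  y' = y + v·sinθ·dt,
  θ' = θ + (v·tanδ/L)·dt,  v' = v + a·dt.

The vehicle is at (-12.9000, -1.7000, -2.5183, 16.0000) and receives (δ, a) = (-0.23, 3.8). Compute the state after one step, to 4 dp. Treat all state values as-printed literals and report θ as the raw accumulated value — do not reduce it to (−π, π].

x' = -12.9000 + 16.0000·cos(-2.5183)·0.2 = -15.4983
y' = -1.7000 + 16.0000·sin(-2.5183)·0.2 = -3.5679
θ' = -2.5183 + (16.0000/3.0)·tan(-0.23)·0.2 = -2.7681
v' = 16.0000 + 3.8000·0.2 = 16.7600

(-15.4983, -3.5679, -2.7681, 16.7600)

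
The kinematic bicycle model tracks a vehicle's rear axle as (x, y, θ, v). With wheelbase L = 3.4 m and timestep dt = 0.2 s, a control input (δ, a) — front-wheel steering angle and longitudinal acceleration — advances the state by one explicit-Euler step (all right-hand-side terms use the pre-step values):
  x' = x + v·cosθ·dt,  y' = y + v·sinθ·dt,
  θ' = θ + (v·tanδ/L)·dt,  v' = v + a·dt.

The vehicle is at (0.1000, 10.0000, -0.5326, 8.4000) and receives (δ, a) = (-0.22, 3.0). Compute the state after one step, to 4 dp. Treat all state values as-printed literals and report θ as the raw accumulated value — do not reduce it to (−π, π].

(1.5473, 9.1469, -0.6431, 9.0000)

x' = 0.1000 + 8.4000·cos(-0.5326)·0.2 = 1.5473
y' = 10.0000 + 8.4000·sin(-0.5326)·0.2 = 9.1469
θ' = -0.5326 + (8.4000/3.4)·tan(-0.22)·0.2 = -0.6431
v' = 8.4000 + 3.0000·0.2 = 9.0000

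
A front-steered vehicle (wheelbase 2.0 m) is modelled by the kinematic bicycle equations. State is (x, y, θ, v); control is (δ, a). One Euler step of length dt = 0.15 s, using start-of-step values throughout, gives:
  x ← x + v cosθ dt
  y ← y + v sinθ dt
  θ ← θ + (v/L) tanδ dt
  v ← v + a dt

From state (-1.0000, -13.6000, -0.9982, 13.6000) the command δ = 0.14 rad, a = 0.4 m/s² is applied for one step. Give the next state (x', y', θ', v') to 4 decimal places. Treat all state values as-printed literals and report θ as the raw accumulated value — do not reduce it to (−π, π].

(0.1053, -15.3146, -0.8545, 13.6600)

x' = -1.0000 + 13.6000·cos(-0.9982)·0.15 = 0.1053
y' = -13.6000 + 13.6000·sin(-0.9982)·0.15 = -15.3146
θ' = -0.9982 + (13.6000/2.0)·tan(0.14)·0.15 = -0.8545
v' = 13.6000 + 0.4000·0.15 = 13.6600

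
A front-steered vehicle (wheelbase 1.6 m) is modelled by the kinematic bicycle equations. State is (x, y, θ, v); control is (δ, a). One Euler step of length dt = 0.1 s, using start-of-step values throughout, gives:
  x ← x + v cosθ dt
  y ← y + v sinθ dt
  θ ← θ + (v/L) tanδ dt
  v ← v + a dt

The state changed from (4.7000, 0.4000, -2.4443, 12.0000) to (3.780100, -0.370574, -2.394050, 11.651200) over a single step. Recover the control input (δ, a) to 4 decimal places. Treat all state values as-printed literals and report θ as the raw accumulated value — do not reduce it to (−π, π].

a = (v'−v)/dt = (-0.348800)/0.1 = -3.4880
Δθ = θ'−θ = 0.050250;  (v·dt/L) = 12.0000·0.1/1.6 = 0.750000
tan δ = Δθ·L/(v·dt) = 0.067000  →  δ = 0.0669

δ = 0.0669, a = -3.4880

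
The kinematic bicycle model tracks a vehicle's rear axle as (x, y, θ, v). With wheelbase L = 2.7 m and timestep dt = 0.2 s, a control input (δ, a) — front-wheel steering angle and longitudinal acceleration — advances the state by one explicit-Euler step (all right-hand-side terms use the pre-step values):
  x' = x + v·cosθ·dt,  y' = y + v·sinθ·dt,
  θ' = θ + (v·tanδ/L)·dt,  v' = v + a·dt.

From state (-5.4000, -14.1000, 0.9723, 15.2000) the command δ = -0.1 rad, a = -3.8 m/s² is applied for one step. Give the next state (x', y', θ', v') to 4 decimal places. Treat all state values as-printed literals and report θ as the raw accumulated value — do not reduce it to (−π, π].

x' = -5.4000 + 15.2000·cos(0.9723)·0.2 = -3.6873
y' = -14.1000 + 15.2000·sin(0.9723)·0.2 = -11.5884
θ' = 0.9723 + (15.2000/2.7)·tan(-0.1)·0.2 = 0.8593
v' = 15.2000 − 3.8000·0.2 = 14.4400

(-3.6873, -11.5884, 0.8593, 14.4400)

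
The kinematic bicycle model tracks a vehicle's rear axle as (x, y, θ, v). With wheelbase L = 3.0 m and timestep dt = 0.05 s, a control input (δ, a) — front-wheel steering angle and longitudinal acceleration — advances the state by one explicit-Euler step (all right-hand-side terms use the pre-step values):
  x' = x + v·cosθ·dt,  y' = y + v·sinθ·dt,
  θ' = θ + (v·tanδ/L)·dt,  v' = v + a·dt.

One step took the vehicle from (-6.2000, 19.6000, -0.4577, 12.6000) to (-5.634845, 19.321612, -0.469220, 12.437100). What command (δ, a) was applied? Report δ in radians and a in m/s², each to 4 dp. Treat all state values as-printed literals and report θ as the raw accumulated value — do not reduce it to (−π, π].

a = (v'−v)/dt = (-0.162900)/0.05 = -3.2580
Δθ = θ'−θ = -0.011520;  (v·dt/L) = 12.6000·0.05/3.0 = 0.210000
tan δ = Δθ·L/(v·dt) = -0.054857  →  δ = -0.0548

δ = -0.0548, a = -3.2580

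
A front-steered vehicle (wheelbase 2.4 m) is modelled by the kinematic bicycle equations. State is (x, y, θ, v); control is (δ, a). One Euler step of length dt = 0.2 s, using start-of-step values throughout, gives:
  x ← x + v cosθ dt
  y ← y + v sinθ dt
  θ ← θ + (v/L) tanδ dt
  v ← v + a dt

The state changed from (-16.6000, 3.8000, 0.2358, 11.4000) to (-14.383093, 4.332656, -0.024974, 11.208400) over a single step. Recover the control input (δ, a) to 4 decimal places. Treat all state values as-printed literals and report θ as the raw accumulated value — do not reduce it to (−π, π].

a = (v'−v)/dt = (-0.191600)/0.2 = -0.9580
Δθ = θ'−θ = -0.260774;  (v·dt/L) = 11.4000·0.2/2.4 = 0.950000
tan δ = Δθ·L/(v·dt) = -0.274499  →  δ = -0.2679

δ = -0.2679, a = -0.9580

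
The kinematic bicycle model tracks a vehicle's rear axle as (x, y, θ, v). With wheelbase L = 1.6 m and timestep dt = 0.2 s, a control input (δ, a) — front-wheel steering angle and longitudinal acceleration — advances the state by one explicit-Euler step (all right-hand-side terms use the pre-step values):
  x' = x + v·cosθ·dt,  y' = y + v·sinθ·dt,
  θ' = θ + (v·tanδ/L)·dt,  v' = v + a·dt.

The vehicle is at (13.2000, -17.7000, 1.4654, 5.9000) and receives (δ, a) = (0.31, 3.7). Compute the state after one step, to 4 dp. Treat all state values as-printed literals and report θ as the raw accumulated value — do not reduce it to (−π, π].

x' = 13.2000 + 5.9000·cos(1.4654)·0.2 = 13.3241
y' = -17.7000 + 5.9000·sin(1.4654)·0.2 = -16.5265
θ' = 1.4654 + (5.9000/1.6)·tan(0.31)·0.2 = 1.7016
v' = 5.9000 + 3.7000·0.2 = 6.6400

(13.3241, -16.5265, 1.7016, 6.6400)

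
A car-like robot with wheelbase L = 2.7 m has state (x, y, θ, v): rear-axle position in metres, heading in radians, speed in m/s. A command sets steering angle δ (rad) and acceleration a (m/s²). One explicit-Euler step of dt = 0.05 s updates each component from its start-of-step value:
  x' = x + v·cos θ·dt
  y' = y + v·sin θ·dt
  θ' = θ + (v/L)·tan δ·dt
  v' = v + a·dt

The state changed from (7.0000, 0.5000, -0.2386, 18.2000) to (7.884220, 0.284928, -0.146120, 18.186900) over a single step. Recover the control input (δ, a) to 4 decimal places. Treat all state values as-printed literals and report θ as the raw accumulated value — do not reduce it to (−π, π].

δ = 0.2678, a = -0.2620

a = (v'−v)/dt = (-0.013100)/0.05 = -0.2620
Δθ = θ'−θ = 0.092480;  (v·dt/L) = 18.2000·0.05/2.7 = 0.337037
tan δ = Δθ·L/(v·dt) = 0.274391  →  δ = 0.2678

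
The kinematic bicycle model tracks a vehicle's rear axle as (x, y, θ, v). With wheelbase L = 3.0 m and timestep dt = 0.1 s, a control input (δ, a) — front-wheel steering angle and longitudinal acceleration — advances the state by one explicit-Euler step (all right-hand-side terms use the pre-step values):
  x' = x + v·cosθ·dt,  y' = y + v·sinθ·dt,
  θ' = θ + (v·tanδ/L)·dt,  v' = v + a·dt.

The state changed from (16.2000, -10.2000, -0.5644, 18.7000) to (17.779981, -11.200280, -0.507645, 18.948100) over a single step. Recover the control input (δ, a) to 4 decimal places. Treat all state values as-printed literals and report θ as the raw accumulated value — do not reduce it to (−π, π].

δ = 0.0908, a = 2.4810

a = (v'−v)/dt = (0.248100)/0.1 = 2.4810
Δθ = θ'−θ = 0.056755;  (v·dt/L) = 18.7000·0.1/3.0 = 0.623333
tan δ = Δθ·L/(v·dt) = 0.091051  →  δ = 0.0908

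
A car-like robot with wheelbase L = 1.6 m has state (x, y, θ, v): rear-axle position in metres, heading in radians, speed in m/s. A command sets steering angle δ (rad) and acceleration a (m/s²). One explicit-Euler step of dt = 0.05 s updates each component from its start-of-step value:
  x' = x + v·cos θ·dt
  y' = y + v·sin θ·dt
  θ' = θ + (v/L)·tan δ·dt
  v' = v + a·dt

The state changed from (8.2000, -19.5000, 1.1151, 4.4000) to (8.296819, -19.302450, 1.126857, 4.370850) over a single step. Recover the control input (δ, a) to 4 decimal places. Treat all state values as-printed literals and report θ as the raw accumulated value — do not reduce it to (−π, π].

a = (v'−v)/dt = (-0.029150)/0.05 = -0.5830
Δθ = θ'−θ = 0.011757;  (v·dt/L) = 4.4000·0.05/1.6 = 0.137500
tan δ = Δθ·L/(v·dt) = 0.085505  →  δ = 0.0853

δ = 0.0853, a = -0.5830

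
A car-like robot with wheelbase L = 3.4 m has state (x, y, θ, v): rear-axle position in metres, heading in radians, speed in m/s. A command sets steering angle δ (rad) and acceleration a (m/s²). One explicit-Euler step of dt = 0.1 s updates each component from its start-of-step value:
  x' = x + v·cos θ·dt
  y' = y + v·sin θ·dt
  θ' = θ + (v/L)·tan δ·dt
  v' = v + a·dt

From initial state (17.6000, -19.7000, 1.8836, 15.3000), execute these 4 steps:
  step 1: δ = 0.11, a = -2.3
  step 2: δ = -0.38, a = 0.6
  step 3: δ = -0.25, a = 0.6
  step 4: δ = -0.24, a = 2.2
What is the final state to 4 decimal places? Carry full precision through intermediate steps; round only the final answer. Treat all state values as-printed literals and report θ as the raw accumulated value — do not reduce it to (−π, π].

after step 1 (δ=0.11, a=-2.3): (17.129177, -18.244244, 1.933301, 15.070000)
after step 2 (δ=-0.38, a=0.6): (16.594769, -16.835181, 1.756267, 15.130000)
after step 3 (δ=-0.25, a=0.6): (16.315759, -15.348130, 1.642640, 15.190000)
after step 4 (δ=-0.24, a=2.2): (16.206722, -13.833048, 1.533309, 15.410000)

(16.2067, -13.8330, 1.5333, 15.4100)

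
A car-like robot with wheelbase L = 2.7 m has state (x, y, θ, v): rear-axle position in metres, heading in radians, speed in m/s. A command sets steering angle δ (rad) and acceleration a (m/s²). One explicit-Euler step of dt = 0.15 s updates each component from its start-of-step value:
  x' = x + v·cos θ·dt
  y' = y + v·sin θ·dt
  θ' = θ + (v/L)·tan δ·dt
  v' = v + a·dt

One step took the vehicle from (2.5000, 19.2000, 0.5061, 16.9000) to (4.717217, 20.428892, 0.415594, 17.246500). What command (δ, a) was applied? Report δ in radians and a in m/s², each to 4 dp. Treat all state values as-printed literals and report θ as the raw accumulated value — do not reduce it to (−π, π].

δ = -0.0961, a = 2.3100

a = (v'−v)/dt = (0.346500)/0.15 = 2.3100
Δθ = θ'−θ = -0.090506;  (v·dt/L) = 16.9000·0.15/2.7 = 0.938889
tan δ = Δθ·L/(v·dt) = -0.096397  →  δ = -0.0961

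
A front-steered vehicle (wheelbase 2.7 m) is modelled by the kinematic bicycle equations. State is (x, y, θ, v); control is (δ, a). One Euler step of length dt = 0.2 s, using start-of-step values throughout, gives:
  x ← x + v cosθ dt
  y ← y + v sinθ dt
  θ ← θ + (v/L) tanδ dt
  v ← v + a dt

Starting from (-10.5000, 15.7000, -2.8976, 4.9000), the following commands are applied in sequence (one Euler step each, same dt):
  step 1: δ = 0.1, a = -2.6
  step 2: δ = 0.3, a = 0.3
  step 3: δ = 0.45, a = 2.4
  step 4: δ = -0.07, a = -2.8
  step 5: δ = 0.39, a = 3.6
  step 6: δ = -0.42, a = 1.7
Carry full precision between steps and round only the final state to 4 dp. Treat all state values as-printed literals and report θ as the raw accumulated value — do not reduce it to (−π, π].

(-15.5314, 13.3441, -2.6628, 5.4200)

after step 1 (δ=0.1, a=-2.6): (-11.450974, 15.463253, -2.861182, 4.380000)
after step 2 (δ=0.3, a=0.3): (-12.292759, 15.220820, -2.760820, 4.440000)
after step 3 (δ=0.45, a=2.4): (-13.117158, 14.890805, -2.601948, 4.920000)
after step 4 (δ=-0.07, a=-2.8): (-13.961323, 14.385195, -2.627501, 4.360000)
after step 5 (δ=0.39, a=3.6): (-14.720608, 13.956395, -2.494746, 5.080000)
after step 6 (δ=-0.42, a=1.7): (-15.531364, 13.344079, -2.662789, 5.420000)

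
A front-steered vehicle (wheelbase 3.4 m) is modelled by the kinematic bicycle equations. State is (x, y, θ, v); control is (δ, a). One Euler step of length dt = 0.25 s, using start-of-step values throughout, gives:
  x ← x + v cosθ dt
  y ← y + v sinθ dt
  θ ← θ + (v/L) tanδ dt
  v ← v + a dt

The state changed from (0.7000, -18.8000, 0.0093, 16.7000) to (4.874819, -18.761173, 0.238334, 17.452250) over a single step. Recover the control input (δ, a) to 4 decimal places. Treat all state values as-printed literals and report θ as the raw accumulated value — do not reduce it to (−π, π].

a = (v'−v)/dt = (0.752250)/0.25 = 3.0090
Δθ = θ'−θ = 0.229034;  (v·dt/L) = 16.7000·0.25/3.4 = 1.227941
tan δ = Δθ·L/(v·dt) = 0.186519  →  δ = 0.1844

δ = 0.1844, a = 3.0090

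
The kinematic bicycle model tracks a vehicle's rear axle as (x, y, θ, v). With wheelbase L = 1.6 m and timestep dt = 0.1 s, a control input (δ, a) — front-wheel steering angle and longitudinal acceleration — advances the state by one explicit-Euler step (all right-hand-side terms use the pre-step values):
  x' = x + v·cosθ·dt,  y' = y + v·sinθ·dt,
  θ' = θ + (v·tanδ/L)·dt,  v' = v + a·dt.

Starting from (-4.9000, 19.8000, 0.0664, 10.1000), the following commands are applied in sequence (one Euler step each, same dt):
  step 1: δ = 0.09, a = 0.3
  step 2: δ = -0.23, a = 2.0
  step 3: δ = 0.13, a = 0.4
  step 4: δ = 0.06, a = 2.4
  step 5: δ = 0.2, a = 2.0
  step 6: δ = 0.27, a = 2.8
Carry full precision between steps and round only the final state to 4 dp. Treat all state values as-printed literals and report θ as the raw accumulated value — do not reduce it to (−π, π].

(1.2886, 20.3815, 0.4199, 11.0900)

after step 1 (δ=0.09, a=0.3): (-3.892226, 19.867015, 0.123366, 10.130000)
after step 2 (δ=-0.23, a=2.0): (-2.886924, 19.991668, -0.024876, 10.330000)
after step 3 (δ=0.13, a=0.4): (-1.854244, 19.965974, 0.059532, 10.370000)
after step 4 (δ=0.06, a=2.4): (-0.819081, 20.027672, 0.098466, 10.610000)
after step 5 (δ=0.2, a=2.0): (0.236780, 20.131976, 0.232888, 10.810000)
after step 6 (δ=0.27, a=2.8): (1.288597, 20.381458, 0.419873, 11.090000)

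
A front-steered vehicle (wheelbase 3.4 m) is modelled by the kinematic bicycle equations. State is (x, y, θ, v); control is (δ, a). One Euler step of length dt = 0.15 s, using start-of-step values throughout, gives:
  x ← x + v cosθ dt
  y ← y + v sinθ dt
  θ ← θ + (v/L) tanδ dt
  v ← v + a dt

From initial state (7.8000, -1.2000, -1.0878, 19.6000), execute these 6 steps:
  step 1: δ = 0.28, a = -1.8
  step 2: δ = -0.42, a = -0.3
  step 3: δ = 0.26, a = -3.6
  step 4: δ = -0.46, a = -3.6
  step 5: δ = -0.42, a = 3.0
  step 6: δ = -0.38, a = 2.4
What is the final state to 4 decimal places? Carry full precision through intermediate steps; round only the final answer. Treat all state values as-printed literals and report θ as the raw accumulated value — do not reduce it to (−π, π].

(13.5540, -16.4738, -2.0908, 19.0150)

after step 1 (δ=0.28, a=-1.8): (9.165438, -3.803685, -0.839150, 19.330000)
after step 2 (δ=-0.42, a=-0.3): (11.102581, -5.961133, -1.219985, 19.285000)
after step 3 (δ=0.26, a=-3.6): (12.096704, -8.677697, -0.993651, 18.745000)
after step 4 (δ=-0.46, a=-3.6): (13.630890, -11.034010, -1.403380, 18.205000)
after step 5 (δ=-0.42, a=3.0): (14.085930, -13.726580, -1.762050, 18.655000)
after step 6 (δ=-0.38, a=2.4): (13.554012, -16.473809, -2.090772, 19.015000)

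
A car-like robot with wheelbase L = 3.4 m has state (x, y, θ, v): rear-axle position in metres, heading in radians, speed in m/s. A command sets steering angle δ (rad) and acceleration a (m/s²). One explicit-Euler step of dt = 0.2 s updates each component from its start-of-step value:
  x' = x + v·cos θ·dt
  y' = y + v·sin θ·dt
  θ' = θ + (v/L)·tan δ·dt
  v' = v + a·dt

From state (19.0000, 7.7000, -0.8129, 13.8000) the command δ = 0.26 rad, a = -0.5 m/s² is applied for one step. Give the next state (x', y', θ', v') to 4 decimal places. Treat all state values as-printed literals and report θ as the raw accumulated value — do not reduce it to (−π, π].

x' = 19.0000 + 13.8000·cos(-0.8129)·0.2 = 20.8972
y' = 7.7000 + 13.8000·sin(-0.8129)·0.2 = 5.6955
θ' = -0.8129 + (13.8000/3.4)·tan(0.26)·0.2 = -0.5970
v' = 13.8000 − 0.5000·0.2 = 13.7000

(20.8972, 5.6955, -0.5970, 13.7000)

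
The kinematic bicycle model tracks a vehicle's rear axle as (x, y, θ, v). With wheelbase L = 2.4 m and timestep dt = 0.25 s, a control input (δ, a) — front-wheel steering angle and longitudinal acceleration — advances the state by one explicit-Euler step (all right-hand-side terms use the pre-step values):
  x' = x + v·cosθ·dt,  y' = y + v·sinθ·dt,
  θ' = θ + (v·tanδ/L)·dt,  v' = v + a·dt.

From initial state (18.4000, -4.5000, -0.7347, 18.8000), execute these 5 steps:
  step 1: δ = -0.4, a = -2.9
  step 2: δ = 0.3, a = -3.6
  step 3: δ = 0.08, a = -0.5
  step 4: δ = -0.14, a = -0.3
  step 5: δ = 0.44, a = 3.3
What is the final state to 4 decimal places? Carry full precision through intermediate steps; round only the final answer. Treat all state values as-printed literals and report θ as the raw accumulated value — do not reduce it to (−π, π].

(29.1438, -22.6577, -0.2547, 17.8000)

after step 1 (δ=-0.4, a=-2.9): (21.887550, -7.650714, -1.562670, 18.075000)
after step 2 (δ=0.3, a=-3.6): (21.924270, -12.169314, -0.980248, 17.175000)
after step 3 (δ=0.08, a=-0.5): (24.315102, -15.735855, -0.836817, 17.050000)
after step 4 (δ=-0.14, a=-0.3): (27.170251, -18.900824, -1.087100, 16.975000)
after step 5 (δ=0.44, a=3.3): (29.143827, -22.657739, -0.254652, 17.800000)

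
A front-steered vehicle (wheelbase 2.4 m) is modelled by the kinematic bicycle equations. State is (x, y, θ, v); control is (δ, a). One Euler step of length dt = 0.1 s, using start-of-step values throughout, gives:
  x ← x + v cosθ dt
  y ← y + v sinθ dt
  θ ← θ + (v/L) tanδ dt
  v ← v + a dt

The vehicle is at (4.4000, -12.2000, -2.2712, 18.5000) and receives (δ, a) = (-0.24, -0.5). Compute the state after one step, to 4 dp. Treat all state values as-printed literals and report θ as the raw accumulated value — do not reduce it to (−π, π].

x' = 4.4000 + 18.5000·cos(-2.2712)·0.1 = 3.2076
y' = -12.2000 + 18.5000·sin(-2.2712)·0.1 = -13.6145
θ' = -2.2712 + (18.5000/2.4)·tan(-0.24)·0.1 = -2.4598
v' = 18.5000 − 0.5000·0.1 = 18.4500

(3.2076, -13.6145, -2.4598, 18.4500)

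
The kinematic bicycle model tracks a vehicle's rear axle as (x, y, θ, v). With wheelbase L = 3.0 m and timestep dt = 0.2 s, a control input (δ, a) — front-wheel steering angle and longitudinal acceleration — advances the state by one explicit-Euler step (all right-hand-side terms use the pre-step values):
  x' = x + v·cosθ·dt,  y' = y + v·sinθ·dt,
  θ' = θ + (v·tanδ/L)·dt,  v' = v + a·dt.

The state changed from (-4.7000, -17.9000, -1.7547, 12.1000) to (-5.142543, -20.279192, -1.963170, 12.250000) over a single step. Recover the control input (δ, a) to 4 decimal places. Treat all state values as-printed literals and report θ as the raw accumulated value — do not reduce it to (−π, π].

δ = -0.2529, a = 0.7500

a = (v'−v)/dt = (0.150000)/0.2 = 0.7500
Δθ = θ'−θ = -0.208470;  (v·dt/L) = 12.1000·0.2/3.0 = 0.806667
tan δ = Δθ·L/(v·dt) = -0.258434  →  δ = -0.2529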